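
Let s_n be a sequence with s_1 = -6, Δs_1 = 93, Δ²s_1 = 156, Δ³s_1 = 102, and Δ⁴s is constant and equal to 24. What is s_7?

5292

Build the table forward from the leading diagonal:
Δ⁴: 24  24  24  24  24  24  24
Δ³: 102  126  150  174  198  222  246
Δ²: 156  258  384  534  708  906  1128
Δ: 93  249  507  891  1425  2133  3039
s: -6  87  336  843  1734  3159  5292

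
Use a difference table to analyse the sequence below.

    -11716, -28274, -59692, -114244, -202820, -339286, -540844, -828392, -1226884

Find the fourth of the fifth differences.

Δ: -16558, -31418, -54552, -88576, -136466, -201558, -287548, -398492
Δ²: -14860, -23134, -34024, -47890, -65092, -85990, -110944
Δ³: -8274, -10890, -13866, -17202, -20898, -24954
Δ⁴: -2616, -2976, -3336, -3696, -4056
Δ⁵: -360, -360, -360, -360

-360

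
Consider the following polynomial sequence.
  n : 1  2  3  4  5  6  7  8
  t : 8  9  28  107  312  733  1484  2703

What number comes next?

Δ: 1, 19, 79, 205, 421, 751, 1219
Δ²: 18, 60, 126, 216, 330, 468
Δ³: 42, 66, 90, 114, 138
Δ⁴: 24, 24, 24, 24
The fourth differences are constant (24).
138 + 24 = 162;  468 + 162 = 630;  1219 + 630 = 1849;  2703 + 1849 = 4552

4552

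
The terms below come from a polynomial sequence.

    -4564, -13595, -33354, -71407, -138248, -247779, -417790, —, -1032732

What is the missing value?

-670439

Using the first 7 terms:
First differences: -9031  -19759  -38053  -66841  -109531  -170011
Second differences: -10728  -18294  -28788  -42690  -60480
Third differences: -7566  -10494  -13902  -17790
Fourth differences: -2928  -3408  -3888
Fifth differences: -480  -480
Constant fifth difference = -480.
Extend forward: -3888 − 480 = -4368;  -17790 − 4368 = -22158;  -60480 − 22158 = -82638;  -170011 − 82638 = -252649;  -417790 − 252649 = -670439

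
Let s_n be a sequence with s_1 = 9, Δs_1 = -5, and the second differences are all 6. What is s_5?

Build the table forward from the leading diagonal:
Second differences: 6, 6, 6, 6, 6
First differences: -5, 1, 7, 13, 19
s: 9, 4, 5, 12, 25

25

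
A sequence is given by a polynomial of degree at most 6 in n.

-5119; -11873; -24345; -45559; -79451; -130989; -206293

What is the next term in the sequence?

Δ: -6754, -12472, -21214, -33892, -51538, -75304
Δ²: -5718, -8742, -12678, -17646, -23766
Δ³: -3024, -3936, -4968, -6120
Δ⁴: -912, -1032, -1152
Δ⁵: -120, -120
Fifth differences constant at -120.
-1152 − 120 = -1272;  -6120 − 1272 = -7392;  -23766 − 7392 = -31158;  -75304 − 31158 = -106462;  -206293 − 106462 = -312755

-312755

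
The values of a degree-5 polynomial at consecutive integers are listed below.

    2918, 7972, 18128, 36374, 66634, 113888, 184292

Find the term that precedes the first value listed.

794

5054, 10156, 18246, 30260, 47254, 70404
5102, 8090, 12014, 16994, 23150
2988, 3924, 4980, 6156
936, 1056, 1176
120, 120
The fifth differences are constant at 120.
Work back: 936 − 120 = 816;  2988 − 816 = 2172;  5102 − 2172 = 2930;  5054 − 2930 = 2124;  2918 − 2124 = 794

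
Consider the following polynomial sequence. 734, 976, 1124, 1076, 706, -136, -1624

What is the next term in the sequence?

-3956

D1: 242, 148, -48, -370, -842, -1488
D2: -94, -196, -322, -472, -646
D3: -102, -126, -150, -174
D4: -24, -24, -24
Constant fourth difference = -24, so extend:
-174 − 24 = -198;  -646 − 198 = -844;  -1488 − 844 = -2332;  -1624 − 2332 = -3956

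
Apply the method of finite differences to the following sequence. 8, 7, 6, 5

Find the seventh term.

2

D1: -1 , -1 , -1
Constant first difference = -1, so extend:
5 − 1 = 4
4 − 1 = 3
3 − 1 = 2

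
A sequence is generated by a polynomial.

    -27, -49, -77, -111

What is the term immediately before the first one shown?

-11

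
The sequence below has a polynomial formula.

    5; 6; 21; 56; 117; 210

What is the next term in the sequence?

Δ: 1 , 15 , 35 , 61 , 93
Δ²: 14 , 20 , 26 , 32
Δ³: 6 , 6 , 6
Third differences constant at 6.
32 + 6 = 38;  93 + 38 = 131;  210 + 131 = 341

341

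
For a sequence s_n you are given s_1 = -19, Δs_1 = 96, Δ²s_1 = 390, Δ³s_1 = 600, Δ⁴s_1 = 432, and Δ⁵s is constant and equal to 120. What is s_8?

47483

Build the table forward from the leading diagonal:
D5: 120  120  120  120  120  120  120  120
D4: 432  552  672  792  912  1032  1152  1272
D3: 600  1032  1584  2256  3048  3960  4992  6144
D2: 390  990  2022  3606  5862  8910  12870  17862
D1: 96  486  1476  3498  7104  12966  21876  34746
s: -19  77  563  2039  5537  12641  25607  47483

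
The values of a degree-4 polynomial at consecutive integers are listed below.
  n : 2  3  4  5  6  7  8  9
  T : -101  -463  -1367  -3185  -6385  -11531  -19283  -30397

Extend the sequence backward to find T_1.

-5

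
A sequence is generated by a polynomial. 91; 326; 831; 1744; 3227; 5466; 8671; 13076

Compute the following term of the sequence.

D1: 235  505  913  1483  2239  3205  4405
D2: 270  408  570  756  966  1200
D3: 138  162  186  210  234
D4: 24  24  24  24
The fourth differences are constant (24).
234 + 24 = 258;  1200 + 258 = 1458;  4405 + 1458 = 5863;  13076 + 5863 = 18939

18939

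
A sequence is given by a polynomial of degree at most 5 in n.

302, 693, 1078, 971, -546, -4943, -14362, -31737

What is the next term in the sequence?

Δ: 391  385  -107  -1517  -4397  -9419  -17375
Δ²: -6  -492  -1410  -2880  -5022  -7956
Δ³: -486  -918  -1470  -2142  -2934
Δ⁴: -432  -552  -672  -792
Δ⁵: -120  -120  -120
Constant fifth difference = -120, so extend:
-792 − 120 = -912;  -2934 − 912 = -3846;  -7956 − 3846 = -11802;  -17375 − 11802 = -29177;  -31737 − 29177 = -60914

-60914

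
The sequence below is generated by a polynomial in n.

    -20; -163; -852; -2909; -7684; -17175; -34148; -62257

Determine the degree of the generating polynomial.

First differences: -143, -689, -2057, -4775, -9491, -16973, -28109
Second differences: -546, -1368, -2718, -4716, -7482, -11136
Third differences: -822, -1350, -1998, -2766, -3654
Fourth differences: -528, -648, -768, -888
Fifth differences: -120, -120, -120
The fifth differences are constant, so the polynomial has degree 5.

5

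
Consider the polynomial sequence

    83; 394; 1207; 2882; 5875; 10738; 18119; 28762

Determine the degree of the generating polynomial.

First differences: 311, 813, 1675, 2993, 4863, 7381, 10643
Second differences: 502, 862, 1318, 1870, 2518, 3262
Third differences: 360, 456, 552, 648, 744
Fourth differences: 96, 96, 96, 96
The fourth differences are constant, so the polynomial has degree 4.

4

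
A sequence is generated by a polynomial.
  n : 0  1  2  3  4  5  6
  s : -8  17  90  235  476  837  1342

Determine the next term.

25, 73, 145, 241, 361, 505
48, 72, 96, 120, 144
24, 24, 24, 24
Constant third difference = 24, so extend:
144 + 24 = 168;  505 + 168 = 673;  1342 + 673 = 2015

2015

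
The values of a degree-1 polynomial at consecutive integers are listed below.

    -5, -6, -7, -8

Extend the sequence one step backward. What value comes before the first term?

-4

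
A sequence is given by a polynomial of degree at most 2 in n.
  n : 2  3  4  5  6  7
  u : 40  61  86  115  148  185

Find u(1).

23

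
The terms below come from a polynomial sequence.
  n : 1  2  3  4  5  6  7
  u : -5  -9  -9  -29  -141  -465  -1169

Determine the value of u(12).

-4, 0, -20, -112, -324, -704
4, -20, -92, -212, -380
-24, -72, -120, -168
-48, -48, -48
The fourth differences are constant (-48).
-168 − 48 = -216;  -380 − 216 = -596;  -704 − 596 = -1300;  -1169 − 1300 = -2469
-216 − 48 = -264;  -596 − 264 = -860;  -1300 − 860 = -2160;  -2469 − 2160 = -4629
-264 − 48 = -312;  -860 − 312 = -1172;  -2160 − 1172 = -3332;  -4629 − 3332 = -7961
-312 − 48 = -360;  -1172 − 360 = -1532;  -3332 − 1532 = -4864;  -7961 − 4864 = -12825
-360 − 48 = -408;  -1532 − 408 = -1940;  -4864 − 1940 = -6804;  -12825 − 6804 = -19629

-19629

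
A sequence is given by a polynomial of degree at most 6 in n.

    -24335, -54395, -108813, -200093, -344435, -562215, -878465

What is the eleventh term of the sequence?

-3818645

-30060  -54418  -91280  -144342  -217780  -316250
-24358  -36862  -53062  -73438  -98470
-12504  -16200  -20376  -25032
-3696  -4176  -4656
-480  -480
Fifth differences constant at -480.
-4656 − 480 = -5136;  -25032 − 5136 = -30168;  -98470 − 30168 = -128638;  -316250 − 128638 = -444888;  -878465 − 444888 = -1323353
-5136 − 480 = -5616;  -30168 − 5616 = -35784;  -128638 − 35784 = -164422;  -444888 − 164422 = -609310;  -1323353 − 609310 = -1932663
-5616 − 480 = -6096;  -35784 − 6096 = -41880;  -164422 − 41880 = -206302;  -609310 − 206302 = -815612;  -1932663 − 815612 = -2748275
-6096 − 480 = -6576;  -41880 − 6576 = -48456;  -206302 − 48456 = -254758;  -815612 − 254758 = -1070370;  -2748275 − 1070370 = -3818645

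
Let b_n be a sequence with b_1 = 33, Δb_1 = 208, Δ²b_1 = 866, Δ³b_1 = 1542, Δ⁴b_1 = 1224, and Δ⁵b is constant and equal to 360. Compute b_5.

13453

Build the table forward from the leading diagonal:
Δ⁵: 360, 360, 360, 360, 360
Δ⁴: 1224, 1584, 1944, 2304, 2664
Δ³: 1542, 2766, 4350, 6294, 8598
Δ²: 866, 2408, 5174, 9524, 15818
Δ: 208, 1074, 3482, 8656, 18180
b: 33, 241, 1315, 4797, 13453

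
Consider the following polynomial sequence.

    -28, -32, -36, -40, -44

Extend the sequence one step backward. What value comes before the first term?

-24

D1: -4  -4  -4  -4
The first differences are constant at -4.
Work back: -28 + 4 = -24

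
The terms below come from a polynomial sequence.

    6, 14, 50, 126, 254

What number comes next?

Δ: 8, 36, 76, 128
Δ²: 28, 40, 52
Δ³: 12, 12
Constant third difference = 12, so extend:
52 + 12 = 64;  128 + 64 = 192;  254 + 192 = 446

446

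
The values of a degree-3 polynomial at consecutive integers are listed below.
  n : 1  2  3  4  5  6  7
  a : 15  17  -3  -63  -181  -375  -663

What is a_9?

-1593

Δ: 2  -20  -60  -118  -194  -288
Δ²: -22  -40  -58  -76  -94
Δ³: -18  -18  -18  -18
Third differences constant at -18.
-94 − 18 = -112;  -288 − 112 = -400;  -663 − 400 = -1063
-112 − 18 = -130;  -400 − 130 = -530;  -1063 − 530 = -1593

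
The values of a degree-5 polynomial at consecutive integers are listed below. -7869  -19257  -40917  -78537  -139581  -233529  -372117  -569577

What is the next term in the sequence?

-11388 , -21660 , -37620 , -61044 , -93948 , -138588 , -197460
-10272 , -15960 , -23424 , -32904 , -44640 , -58872
-5688 , -7464 , -9480 , -11736 , -14232
-1776 , -2016 , -2256 , -2496
-240 , -240 , -240
The fifth differences are constant (-240).
-2496 − 240 = -2736;  -14232 − 2736 = -16968;  -58872 − 16968 = -75840;  -197460 − 75840 = -273300;  -569577 − 273300 = -842877

-842877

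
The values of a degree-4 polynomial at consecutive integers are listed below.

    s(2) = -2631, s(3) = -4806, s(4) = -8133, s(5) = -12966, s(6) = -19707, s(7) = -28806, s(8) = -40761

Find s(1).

Δ: -2175  -3327  -4833  -6741  -9099  -11955
Δ²: -1152  -1506  -1908  -2358  -2856
Δ³: -354  -402  -450  -498
Δ⁴: -48  -48  -48
The fourth differences are constant at -48.
Work back: -354 + 48 = -306;  -1152 + 306 = -846;  -2175 + 846 = -1329;  -2631 + 1329 = -1302

-1302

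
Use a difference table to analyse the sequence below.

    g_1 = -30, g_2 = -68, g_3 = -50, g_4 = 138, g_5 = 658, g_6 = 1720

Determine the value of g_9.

D1: -38, 18, 188, 520, 1062
D2: 56, 170, 332, 542
D3: 114, 162, 210
D4: 48, 48
Constant fourth difference = 48, so extend:
210 + 48 = 258;  542 + 258 = 800;  1062 + 800 = 1862;  1720 + 1862 = 3582
258 + 48 = 306;  800 + 306 = 1106;  1862 + 1106 = 2968;  3582 + 2968 = 6550
306 + 48 = 354;  1106 + 354 = 1460;  2968 + 1460 = 4428;  6550 + 4428 = 10978

10978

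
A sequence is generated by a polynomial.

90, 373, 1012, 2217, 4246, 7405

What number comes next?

12048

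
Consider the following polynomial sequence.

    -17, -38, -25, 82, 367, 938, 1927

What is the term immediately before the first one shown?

D1: -21, 13, 107, 285, 571, 989
D2: 34, 94, 178, 286, 418
D3: 60, 84, 108, 132
D4: 24, 24, 24
The fourth differences are constant at 24.
Work back: 60 − 24 = 36;  34 − 36 = -2;  -21 + 2 = -19;  -17 + 19 = 2

2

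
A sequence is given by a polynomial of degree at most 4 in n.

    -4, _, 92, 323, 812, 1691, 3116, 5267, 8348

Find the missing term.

11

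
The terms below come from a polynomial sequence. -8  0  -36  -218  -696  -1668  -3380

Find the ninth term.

Δ: 8  -36  -182  -478  -972  -1712
Δ²: -44  -146  -296  -494  -740
Δ³: -102  -150  -198  -246
Δ⁴: -48  -48  -48
Constant fourth difference = -48, so extend:
-246 − 48 = -294;  -740 − 294 = -1034;  -1712 − 1034 = -2746;  -3380 − 2746 = -6126
-294 − 48 = -342;  -1034 − 342 = -1376;  -2746 − 1376 = -4122;  -6126 − 4122 = -10248

-10248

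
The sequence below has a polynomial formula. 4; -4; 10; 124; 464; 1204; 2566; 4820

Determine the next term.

8284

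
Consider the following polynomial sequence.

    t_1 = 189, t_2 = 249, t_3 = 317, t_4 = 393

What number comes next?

477

First differences: 60, 68, 76
Second differences: 8, 8
The second differences are constant (8).
76 + 8 = 84;  393 + 84 = 477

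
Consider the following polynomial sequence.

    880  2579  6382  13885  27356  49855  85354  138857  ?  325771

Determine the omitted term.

216520

Using the first 8 terms:
First differences: 1699  3803  7503  13471  22499  35499  53503
Second differences: 2104  3700  5968  9028  13000  18004
Third differences: 1596  2268  3060  3972  5004
Fourth differences: 672  792  912  1032
Fifth differences: 120  120  120
Constant fifth difference = 120.
Extend forward: 1032 + 120 = 1152;  5004 + 1152 = 6156;  18004 + 6156 = 24160;  53503 + 24160 = 77663;  138857 + 77663 = 216520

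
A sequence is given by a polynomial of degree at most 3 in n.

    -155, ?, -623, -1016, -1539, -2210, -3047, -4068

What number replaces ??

Using the last 6 terms:
Δ: -393  -523  -671  -837  -1021
Δ²: -130  -148  -166  -184
Δ³: -18  -18  -18
Constant third difference = -18.
Extend backward: -130 + 18 = -112;  -393 + 112 = -281;  -623 + 281 = -342

-342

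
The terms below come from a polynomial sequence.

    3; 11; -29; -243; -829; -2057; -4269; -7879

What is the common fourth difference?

-72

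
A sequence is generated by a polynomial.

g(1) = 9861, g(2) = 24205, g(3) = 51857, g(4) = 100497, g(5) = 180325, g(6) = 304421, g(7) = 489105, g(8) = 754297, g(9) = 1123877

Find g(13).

14344 , 27652 , 48640 , 79828 , 124096 , 184684 , 265192 , 369580
13308 , 20988 , 31188 , 44268 , 60588 , 80508 , 104388
7680 , 10200 , 13080 , 16320 , 19920 , 23880
2520 , 2880 , 3240 , 3600 , 3960
360 , 360 , 360 , 360
The fifth differences are constant (360).
3960 + 360 = 4320;  23880 + 4320 = 28200;  104388 + 28200 = 132588;  369580 + 132588 = 502168;  1123877 + 502168 = 1626045
4320 + 360 = 4680;  28200 + 4680 = 32880;  132588 + 32880 = 165468;  502168 + 165468 = 667636;  1626045 + 667636 = 2293681
4680 + 360 = 5040;  32880 + 5040 = 37920;  165468 + 37920 = 203388;  667636 + 203388 = 871024;  2293681 + 871024 = 3164705
5040 + 360 = 5400;  37920 + 5400 = 43320;  203388 + 43320 = 246708;  871024 + 246708 = 1117732;  3164705 + 1117732 = 4282437

4282437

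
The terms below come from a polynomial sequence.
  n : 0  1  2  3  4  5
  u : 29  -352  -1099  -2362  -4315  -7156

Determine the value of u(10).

-43291

D1: -381 , -747 , -1263 , -1953 , -2841
D2: -366 , -516 , -690 , -888
D3: -150 , -174 , -198
D4: -24 , -24
Fourth differences constant at -24.
-198 − 24 = -222;  -888 − 222 = -1110;  -2841 − 1110 = -3951;  -7156 − 3951 = -11107
-222 − 24 = -246;  -1110 − 246 = -1356;  -3951 − 1356 = -5307;  -11107 − 5307 = -16414
-246 − 24 = -270;  -1356 − 270 = -1626;  -5307 − 1626 = -6933;  -16414 − 6933 = -23347
-270 − 24 = -294;  -1626 − 294 = -1920;  -6933 − 1920 = -8853;  -23347 − 8853 = -32200
-294 − 24 = -318;  -1920 − 318 = -2238;  -8853 − 2238 = -11091;  -32200 − 11091 = -43291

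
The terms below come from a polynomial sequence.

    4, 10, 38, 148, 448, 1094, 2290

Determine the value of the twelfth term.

27020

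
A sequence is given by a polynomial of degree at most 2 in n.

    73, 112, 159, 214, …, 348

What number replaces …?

Using the first 4 terms:
Δ: 39, 47, 55
Δ²: 8, 8
Constant second difference = 8.
Extend forward: 55 + 8 = 63;  214 + 63 = 277

277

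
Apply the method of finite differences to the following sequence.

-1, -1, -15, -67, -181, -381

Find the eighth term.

Δ: 0  -14  -52  -114  -200
Δ²: -14  -38  -62  -86
Δ³: -24  -24  -24
Third differences constant at -24.
-86 − 24 = -110;  -200 − 110 = -310;  -381 − 310 = -691
-110 − 24 = -134;  -310 − 134 = -444;  -691 − 444 = -1135

-1135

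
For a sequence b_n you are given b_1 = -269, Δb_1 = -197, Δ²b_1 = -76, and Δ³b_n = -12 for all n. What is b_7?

-2831

Build the table forward from the leading diagonal:
Δ³: -12, -12, -12, -12, -12, -12, -12
Δ²: -76, -88, -100, -112, -124, -136, -148
Δ: -197, -273, -361, -461, -573, -697, -833
b: -269, -466, -739, -1100, -1561, -2134, -2831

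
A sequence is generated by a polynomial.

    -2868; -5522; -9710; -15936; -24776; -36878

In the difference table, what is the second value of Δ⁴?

Δ: -2654, -4188, -6226, -8840, -12102
Δ²: -1534, -2038, -2614, -3262
Δ³: -504, -576, -648
Δ⁴: -72, -72

-72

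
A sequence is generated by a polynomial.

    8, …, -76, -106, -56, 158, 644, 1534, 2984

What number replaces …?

Using the last 7 terms:
First differences: -30  50  214  486  890  1450
Second differences: 80  164  272  404  560
Third differences: 84  108  132  156
Fourth differences: 24  24  24
Constant fourth difference = 24.
Extend backward: 84 − 24 = 60;  80 − 60 = 20;  -30 − 20 = -50;  -76 + 50 = -26

-26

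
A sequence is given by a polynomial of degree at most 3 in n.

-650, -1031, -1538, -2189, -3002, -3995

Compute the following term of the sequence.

-381 , -507 , -651 , -813 , -993
-126 , -144 , -162 , -180
-18 , -18 , -18
Third differences constant at -18.
-180 − 18 = -198;  -993 − 198 = -1191;  -3995 − 1191 = -5186

-5186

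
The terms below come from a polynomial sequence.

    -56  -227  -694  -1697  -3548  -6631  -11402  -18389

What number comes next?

-28192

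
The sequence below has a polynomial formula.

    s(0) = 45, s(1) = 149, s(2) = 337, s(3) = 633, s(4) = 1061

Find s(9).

6021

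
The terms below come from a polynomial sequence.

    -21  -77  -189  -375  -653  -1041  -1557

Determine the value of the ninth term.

Δ: -56 , -112 , -186 , -278 , -388 , -516
Δ²: -56 , -74 , -92 , -110 , -128
Δ³: -18 , -18 , -18 , -18
Constant third difference = -18, so extend:
-128 − 18 = -146;  -516 − 146 = -662;  -1557 − 662 = -2219
-146 − 18 = -164;  -662 − 164 = -826;  -2219 − 826 = -3045

-3045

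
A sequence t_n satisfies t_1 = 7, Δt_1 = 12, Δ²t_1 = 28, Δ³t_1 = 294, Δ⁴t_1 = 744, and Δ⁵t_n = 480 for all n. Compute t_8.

Build the table forward from the leading diagonal:
Fifth differences: 480, 480, 480, 480, 480, 480, 480, 480
Fourth differences: 744, 1224, 1704, 2184, 2664, 3144, 3624, 4104
Third differences: 294, 1038, 2262, 3966, 6150, 8814, 11958, 15582
Second differences: 28, 322, 1360, 3622, 7588, 13738, 22552, 34510
First differences: 12, 40, 362, 1722, 5344, 12932, 26670, 49222
t: 7, 19, 59, 421, 2143, 7487, 20419, 47089

47089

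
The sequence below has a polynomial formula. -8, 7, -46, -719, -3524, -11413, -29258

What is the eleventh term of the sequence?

15  -53  -673  -2805  -7889  -17845
-68  -620  -2132  -5084  -9956
-552  -1512  -2952  -4872
-960  -1440  -1920
-480  -480
Constant fifth difference = -480, so extend:
-1920 − 480 = -2400;  -4872 − 2400 = -7272;  -9956 − 7272 = -17228;  -17845 − 17228 = -35073;  -29258 − 35073 = -64331
-2400 − 480 = -2880;  -7272 − 2880 = -10152;  -17228 − 10152 = -27380;  -35073 − 27380 = -62453;  -64331 − 62453 = -126784
-2880 − 480 = -3360;  -10152 − 3360 = -13512;  -27380 − 13512 = -40892;  -62453 − 40892 = -103345;  -126784 − 103345 = -230129
-3360 − 480 = -3840;  -13512 − 3840 = -17352;  -40892 − 17352 = -58244;  -103345 − 58244 = -161589;  -230129 − 161589 = -391718

-391718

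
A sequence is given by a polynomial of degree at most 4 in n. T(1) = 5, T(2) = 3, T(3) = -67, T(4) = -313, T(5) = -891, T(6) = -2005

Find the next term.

D1: -2, -70, -246, -578, -1114
D2: -68, -176, -332, -536
D3: -108, -156, -204
D4: -48, -48
Constant fourth difference = -48, so extend:
-204 − 48 = -252;  -536 − 252 = -788;  -1114 − 788 = -1902;  -2005 − 1902 = -3907

-3907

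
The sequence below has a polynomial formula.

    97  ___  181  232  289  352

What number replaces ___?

Using the last 4 terms:
First differences: 51  57  63
Second differences: 6  6
Constant second difference = 6.
Extend backward: 51 − 6 = 45;  181 − 45 = 136

136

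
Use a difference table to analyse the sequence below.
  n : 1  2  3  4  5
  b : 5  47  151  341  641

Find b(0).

42  104  190  300
62  86  110
24  24
The third differences are constant at 24.
Work back: 62 − 24 = 38;  42 − 38 = 4;  5 − 4 = 1

1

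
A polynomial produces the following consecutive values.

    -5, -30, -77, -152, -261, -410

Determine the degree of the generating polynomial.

Δ: -25, -47, -75, -109, -149
Δ²: -22, -28, -34, -40
Δ³: -6, -6, -6
The third differences are constant, so the polynomial has degree 3.

3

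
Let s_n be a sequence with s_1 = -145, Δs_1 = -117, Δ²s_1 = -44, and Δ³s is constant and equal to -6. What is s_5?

-901

Build the table forward from the leading diagonal:
D3: -6  -6  -6  -6  -6
D2: -44  -50  -56  -62  -68
D1: -117  -161  -211  -267  -329
s: -145  -262  -423  -634  -901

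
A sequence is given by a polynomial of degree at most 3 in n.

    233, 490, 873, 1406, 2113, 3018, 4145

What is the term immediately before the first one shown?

257, 383, 533, 707, 905, 1127
126, 150, 174, 198, 222
24, 24, 24, 24
The third differences are constant at 24.
Work back: 126 − 24 = 102;  257 − 102 = 155;  233 − 155 = 78

78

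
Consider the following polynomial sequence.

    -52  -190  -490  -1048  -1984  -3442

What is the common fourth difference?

-24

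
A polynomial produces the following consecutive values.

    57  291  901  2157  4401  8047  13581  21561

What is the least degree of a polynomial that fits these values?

First differences: 234, 610, 1256, 2244, 3646, 5534, 7980
Second differences: 376, 646, 988, 1402, 1888, 2446
Third differences: 270, 342, 414, 486, 558
Fourth differences: 72, 72, 72, 72
The fourth differences are constant, so the polynomial has degree 4.

4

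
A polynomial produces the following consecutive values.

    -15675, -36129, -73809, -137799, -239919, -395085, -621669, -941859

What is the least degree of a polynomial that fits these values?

5

First differences: -20454, -37680, -63990, -102120, -155166, -226584, -320190
Second differences: -17226, -26310, -38130, -53046, -71418, -93606
Third differences: -9084, -11820, -14916, -18372, -22188
Fourth differences: -2736, -3096, -3456, -3816
Fifth differences: -360, -360, -360
The fifth differences are constant, so the polynomial has degree 5.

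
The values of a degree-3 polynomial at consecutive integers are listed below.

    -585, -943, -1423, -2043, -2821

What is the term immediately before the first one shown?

-331

D1: -358  -480  -620  -778
D2: -122  -140  -158
D3: -18  -18
The third differences are constant at -18.
Work back: -122 + 18 = -104;  -358 + 104 = -254;  -585 + 254 = -331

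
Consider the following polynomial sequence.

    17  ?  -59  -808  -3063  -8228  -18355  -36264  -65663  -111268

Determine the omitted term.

Using the last 8 terms:
First differences: -749, -2255, -5165, -10127, -17909, -29399, -45605
Second differences: -1506, -2910, -4962, -7782, -11490, -16206
Third differences: -1404, -2052, -2820, -3708, -4716
Fourth differences: -648, -768, -888, -1008
Fifth differences: -120, -120, -120
Constant fifth difference = -120.
Extend backward: -648 + 120 = -528;  -1404 + 528 = -876;  -1506 + 876 = -630;  -749 + 630 = -119;  -59 + 119 = 60

60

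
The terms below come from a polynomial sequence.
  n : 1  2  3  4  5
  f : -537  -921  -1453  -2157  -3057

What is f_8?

-7173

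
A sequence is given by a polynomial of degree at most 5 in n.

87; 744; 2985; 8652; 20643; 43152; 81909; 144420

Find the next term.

240207

First differences: 657, 2241, 5667, 11991, 22509, 38757, 62511
Second differences: 1584, 3426, 6324, 10518, 16248, 23754
Third differences: 1842, 2898, 4194, 5730, 7506
Fourth differences: 1056, 1296, 1536, 1776
Fifth differences: 240, 240, 240
Fifth differences constant at 240.
1776 + 240 = 2016;  7506 + 2016 = 9522;  23754 + 9522 = 33276;  62511 + 33276 = 95787;  144420 + 95787 = 240207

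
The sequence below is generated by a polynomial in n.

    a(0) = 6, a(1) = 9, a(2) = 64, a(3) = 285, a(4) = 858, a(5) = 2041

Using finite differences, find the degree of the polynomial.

D1: 3, 55, 221, 573, 1183
D2: 52, 166, 352, 610
D3: 114, 186, 258
D4: 72, 72
The fourth differences are constant, so the polynomial has degree 4.

4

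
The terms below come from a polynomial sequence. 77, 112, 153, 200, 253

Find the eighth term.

Δ: 35, 41, 47, 53
Δ²: 6, 6, 6
Constant second difference = 6, so extend:
53 + 6 = 59;  253 + 59 = 312
59 + 6 = 65;  312 + 65 = 377
65 + 6 = 71;  377 + 71 = 448

448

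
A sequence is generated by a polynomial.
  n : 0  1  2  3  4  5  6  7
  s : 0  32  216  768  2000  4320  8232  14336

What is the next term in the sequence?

23328

Δ: 32  184  552  1232  2320  3912  6104
Δ²: 152  368  680  1088  1592  2192
Δ³: 216  312  408  504  600
Δ⁴: 96  96  96  96
Constant fourth difference = 96, so extend:
600 + 96 = 696;  2192 + 696 = 2888;  6104 + 2888 = 8992;  14336 + 8992 = 23328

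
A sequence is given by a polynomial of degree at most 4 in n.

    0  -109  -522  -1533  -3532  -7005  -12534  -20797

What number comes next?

First differences: -109  -413  -1011  -1999  -3473  -5529  -8263
Second differences: -304  -598  -988  -1474  -2056  -2734
Third differences: -294  -390  -486  -582  -678
Fourth differences: -96  -96  -96  -96
Fourth differences constant at -96.
-678 − 96 = -774;  -2734 − 774 = -3508;  -8263 − 3508 = -11771;  -20797 − 11771 = -32568

-32568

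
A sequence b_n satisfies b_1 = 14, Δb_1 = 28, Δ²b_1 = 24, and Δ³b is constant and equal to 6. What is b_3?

94

Build the table forward from the leading diagonal:
Third differences: 6, 6, 6
Second differences: 24, 30, 36
First differences: 28, 52, 82
b: 14, 42, 94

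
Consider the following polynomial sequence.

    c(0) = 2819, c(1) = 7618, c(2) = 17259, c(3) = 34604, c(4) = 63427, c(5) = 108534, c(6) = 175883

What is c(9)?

590762

First differences: 4799, 9641, 17345, 28823, 45107, 67349
Second differences: 4842, 7704, 11478, 16284, 22242
Third differences: 2862, 3774, 4806, 5958
Fourth differences: 912, 1032, 1152
Fifth differences: 120, 120
Constant fifth difference = 120, so extend:
1152 + 120 = 1272;  5958 + 1272 = 7230;  22242 + 7230 = 29472;  67349 + 29472 = 96821;  175883 + 96821 = 272704
1272 + 120 = 1392;  7230 + 1392 = 8622;  29472 + 8622 = 38094;  96821 + 38094 = 134915;  272704 + 134915 = 407619
1392 + 120 = 1512;  8622 + 1512 = 10134;  38094 + 10134 = 48228;  134915 + 48228 = 183143;  407619 + 183143 = 590762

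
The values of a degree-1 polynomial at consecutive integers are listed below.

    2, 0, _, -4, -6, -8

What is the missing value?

Using the last 3 terms:
-2  -2
Constant first difference = -2.
Extend backward: -4 + 2 = -2

-2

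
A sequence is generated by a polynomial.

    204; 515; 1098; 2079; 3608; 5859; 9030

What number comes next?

13343

D1: 311, 583, 981, 1529, 2251, 3171
D2: 272, 398, 548, 722, 920
D3: 126, 150, 174, 198
D4: 24, 24, 24
Fourth differences constant at 24.
198 + 24 = 222;  920 + 222 = 1142;  3171 + 1142 = 4313;  9030 + 4313 = 13343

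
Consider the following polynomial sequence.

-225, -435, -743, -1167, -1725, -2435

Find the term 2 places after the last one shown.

First differences: -210, -308, -424, -558, -710
Second differences: -98, -116, -134, -152
Third differences: -18, -18, -18
Third differences constant at -18.
-152 − 18 = -170;  -710 − 170 = -880;  -2435 − 880 = -3315
-170 − 18 = -188;  -880 − 188 = -1068;  -3315 − 1068 = -4383

-4383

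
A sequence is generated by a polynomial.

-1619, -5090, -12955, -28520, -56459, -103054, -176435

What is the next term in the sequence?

First differences: -3471  -7865  -15565  -27939  -46595  -73381
Second differences: -4394  -7700  -12374  -18656  -26786
Third differences: -3306  -4674  -6282  -8130
Fourth differences: -1368  -1608  -1848
Fifth differences: -240  -240
The fifth differences are constant (-240).
-1848 − 240 = -2088;  -8130 − 2088 = -10218;  -26786 − 10218 = -37004;  -73381 − 37004 = -110385;  -176435 − 110385 = -286820

-286820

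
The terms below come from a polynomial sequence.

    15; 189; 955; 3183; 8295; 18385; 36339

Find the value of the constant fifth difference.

120

D1: 174, 766, 2228, 5112, 10090, 17954
D2: 592, 1462, 2884, 4978, 7864
D3: 870, 1422, 2094, 2886
D4: 552, 672, 792
D5: 120, 120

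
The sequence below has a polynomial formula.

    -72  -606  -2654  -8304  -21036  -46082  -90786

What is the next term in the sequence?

First differences: -534  -2048  -5650  -12732  -25046  -44704
Second differences: -1514  -3602  -7082  -12314  -19658
Third differences: -2088  -3480  -5232  -7344
Fourth differences: -1392  -1752  -2112
Fifth differences: -360  -360
Constant fifth difference = -360, so extend:
-2112 − 360 = -2472;  -7344 − 2472 = -9816;  -19658 − 9816 = -29474;  -44704 − 29474 = -74178;  -90786 − 74178 = -164964

-164964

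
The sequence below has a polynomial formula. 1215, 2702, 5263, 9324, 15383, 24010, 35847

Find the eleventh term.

130655

D1: 1487, 2561, 4061, 6059, 8627, 11837
D2: 1074, 1500, 1998, 2568, 3210
D3: 426, 498, 570, 642
D4: 72, 72, 72
Fourth differences constant at 72.
642 + 72 = 714;  3210 + 714 = 3924;  11837 + 3924 = 15761;  35847 + 15761 = 51608
714 + 72 = 786;  3924 + 786 = 4710;  15761 + 4710 = 20471;  51608 + 20471 = 72079
786 + 72 = 858;  4710 + 858 = 5568;  20471 + 5568 = 26039;  72079 + 26039 = 98118
858 + 72 = 930;  5568 + 930 = 6498;  26039 + 6498 = 32537;  98118 + 32537 = 130655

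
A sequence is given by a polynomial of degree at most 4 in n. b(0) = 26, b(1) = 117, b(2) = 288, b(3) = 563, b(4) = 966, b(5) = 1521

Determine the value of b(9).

Δ: 91, 171, 275, 403, 555
Δ²: 80, 104, 128, 152
Δ³: 24, 24, 24
Constant third difference = 24, so extend:
152 + 24 = 176;  555 + 176 = 731;  1521 + 731 = 2252
176 + 24 = 200;  731 + 200 = 931;  2252 + 931 = 3183
200 + 24 = 224;  931 + 224 = 1155;  3183 + 1155 = 4338
224 + 24 = 248;  1155 + 248 = 1403;  4338 + 1403 = 5741

5741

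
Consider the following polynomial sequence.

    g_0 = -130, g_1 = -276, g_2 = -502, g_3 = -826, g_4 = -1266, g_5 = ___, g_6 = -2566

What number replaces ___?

-1840

Using the first 5 terms:
First differences: -146, -226, -324, -440
Second differences: -80, -98, -116
Third differences: -18, -18
Constant third difference = -18.
Extend forward: -116 − 18 = -134;  -440 − 134 = -574;  -1266 − 574 = -1840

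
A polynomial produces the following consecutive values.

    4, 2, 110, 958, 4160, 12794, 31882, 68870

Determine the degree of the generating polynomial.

First differences: -2, 108, 848, 3202, 8634, 19088, 36988
Second differences: 110, 740, 2354, 5432, 10454, 17900
Third differences: 630, 1614, 3078, 5022, 7446
Fourth differences: 984, 1464, 1944, 2424
Fifth differences: 480, 480, 480
The fifth differences are constant, so the polynomial has degree 5.

5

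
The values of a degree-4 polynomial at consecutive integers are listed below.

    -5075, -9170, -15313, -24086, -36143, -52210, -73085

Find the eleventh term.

-223145

-4095, -6143, -8773, -12057, -16067, -20875
-2048, -2630, -3284, -4010, -4808
-582, -654, -726, -798
-72, -72, -72
Fourth differences constant at -72.
-798 − 72 = -870;  -4808 − 870 = -5678;  -20875 − 5678 = -26553;  -73085 − 26553 = -99638
-870 − 72 = -942;  -5678 − 942 = -6620;  -26553 − 6620 = -33173;  -99638 − 33173 = -132811
-942 − 72 = -1014;  -6620 − 1014 = -7634;  -33173 − 7634 = -40807;  -132811 − 40807 = -173618
-1014 − 72 = -1086;  -7634 − 1086 = -8720;  -40807 − 8720 = -49527;  -173618 − 49527 = -223145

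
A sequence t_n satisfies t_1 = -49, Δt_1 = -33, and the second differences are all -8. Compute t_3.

Build the table forward from the leading diagonal:
Δ²: -8, -8, -8
Δ: -33, -41, -49
t: -49, -82, -123

-123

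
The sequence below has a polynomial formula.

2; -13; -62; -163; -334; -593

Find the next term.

D1: -15 , -49 , -101 , -171 , -259
D2: -34 , -52 , -70 , -88
D3: -18 , -18 , -18
The third differences are constant (-18).
-88 − 18 = -106;  -259 − 106 = -365;  -593 − 365 = -958

-958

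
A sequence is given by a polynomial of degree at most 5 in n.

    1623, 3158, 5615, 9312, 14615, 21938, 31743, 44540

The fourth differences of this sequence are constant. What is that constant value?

48

D1: 1535, 2457, 3697, 5303, 7323, 9805, 12797
D2: 922, 1240, 1606, 2020, 2482, 2992
D3: 318, 366, 414, 462, 510
D4: 48, 48, 48, 48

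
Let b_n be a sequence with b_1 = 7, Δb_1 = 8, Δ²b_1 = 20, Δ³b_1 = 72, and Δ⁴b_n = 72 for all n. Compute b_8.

5523

Build the table forward from the leading diagonal:
Fourth differences: 72, 72, 72, 72, 72, 72, 72, 72
Third differences: 72, 144, 216, 288, 360, 432, 504, 576
Second differences: 20, 92, 236, 452, 740, 1100, 1532, 2036
First differences: 8, 28, 120, 356, 808, 1548, 2648, 4180
b: 7, 15, 43, 163, 519, 1327, 2875, 5523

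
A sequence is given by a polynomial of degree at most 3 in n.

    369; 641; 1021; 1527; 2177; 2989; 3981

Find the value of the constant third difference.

Δ: 272, 380, 506, 650, 812, 992
Δ²: 108, 126, 144, 162, 180
Δ³: 18, 18, 18, 18

18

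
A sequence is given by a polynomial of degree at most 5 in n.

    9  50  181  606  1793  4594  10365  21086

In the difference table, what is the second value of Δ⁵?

D1: 41, 131, 425, 1187, 2801, 5771, 10721
D2: 90, 294, 762, 1614, 2970, 4950
D3: 204, 468, 852, 1356, 1980
D4: 264, 384, 504, 624
D5: 120, 120, 120

120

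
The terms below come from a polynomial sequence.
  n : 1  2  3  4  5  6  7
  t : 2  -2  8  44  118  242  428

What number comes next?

688

First differences: -4, 10, 36, 74, 124, 186
Second differences: 14, 26, 38, 50, 62
Third differences: 12, 12, 12, 12
Constant third difference = 12, so extend:
62 + 12 = 74;  186 + 74 = 260;  428 + 260 = 688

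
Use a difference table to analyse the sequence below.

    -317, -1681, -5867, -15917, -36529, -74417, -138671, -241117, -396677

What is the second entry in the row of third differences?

D1: -1364, -4186, -10050, -20612, -37888, -64254, -102446, -155560
D2: -2822, -5864, -10562, -17276, -26366, -38192, -53114
D3: -3042, -4698, -6714, -9090, -11826, -14922
D4: -1656, -2016, -2376, -2736, -3096
D5: -360, -360, -360, -360

-4698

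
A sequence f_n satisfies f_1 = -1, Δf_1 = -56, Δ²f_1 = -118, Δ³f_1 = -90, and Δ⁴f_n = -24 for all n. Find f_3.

Build the table forward from the leading diagonal:
D4: -24, -24, -24
D3: -90, -114, -138
D2: -118, -208, -322
D1: -56, -174, -382
f: -1, -57, -231

-231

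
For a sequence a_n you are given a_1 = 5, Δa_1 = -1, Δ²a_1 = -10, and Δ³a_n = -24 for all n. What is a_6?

-340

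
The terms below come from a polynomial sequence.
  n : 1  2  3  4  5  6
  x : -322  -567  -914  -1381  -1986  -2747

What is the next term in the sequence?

-245  -347  -467  -605  -761
-102  -120  -138  -156
-18  -18  -18
Constant third difference = -18, so extend:
-156 − 18 = -174;  -761 − 174 = -935;  -2747 − 935 = -3682

-3682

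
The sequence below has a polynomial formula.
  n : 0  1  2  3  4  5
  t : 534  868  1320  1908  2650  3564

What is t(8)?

7518

First differences: 334, 452, 588, 742, 914
Second differences: 118, 136, 154, 172
Third differences: 18, 18, 18
Third differences constant at 18.
172 + 18 = 190;  914 + 190 = 1104;  3564 + 1104 = 4668
190 + 18 = 208;  1104 + 208 = 1312;  4668 + 1312 = 5980
208 + 18 = 226;  1312 + 226 = 1538;  5980 + 1538 = 7518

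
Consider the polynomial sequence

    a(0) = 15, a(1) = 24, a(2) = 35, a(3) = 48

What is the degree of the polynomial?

2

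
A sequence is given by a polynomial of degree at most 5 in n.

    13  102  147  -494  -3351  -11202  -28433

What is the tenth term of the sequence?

-211946

89, 45, -641, -2857, -7851, -17231
-44, -686, -2216, -4994, -9380
-642, -1530, -2778, -4386
-888, -1248, -1608
-360, -360
The fifth differences are constant (-360).
-1608 − 360 = -1968;  -4386 − 1968 = -6354;  -9380 − 6354 = -15734;  -17231 − 15734 = -32965;  -28433 − 32965 = -61398
-1968 − 360 = -2328;  -6354 − 2328 = -8682;  -15734 − 8682 = -24416;  -32965 − 24416 = -57381;  -61398 − 57381 = -118779
-2328 − 360 = -2688;  -8682 − 2688 = -11370;  -24416 − 11370 = -35786;  -57381 − 35786 = -93167;  -118779 − 93167 = -211946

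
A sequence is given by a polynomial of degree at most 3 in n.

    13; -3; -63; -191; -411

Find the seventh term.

-1223

Δ: -16 , -60 , -128 , -220
Δ²: -44 , -68 , -92
Δ³: -24 , -24
Constant third difference = -24, so extend:
-92 − 24 = -116;  -220 − 116 = -336;  -411 − 336 = -747
-116 − 24 = -140;  -336 − 140 = -476;  -747 − 476 = -1223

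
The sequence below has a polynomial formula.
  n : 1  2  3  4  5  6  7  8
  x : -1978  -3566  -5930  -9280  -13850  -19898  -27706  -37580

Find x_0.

-980

D1: -1588, -2364, -3350, -4570, -6048, -7808, -9874
D2: -776, -986, -1220, -1478, -1760, -2066
D3: -210, -234, -258, -282, -306
D4: -24, -24, -24, -24
The fourth differences are constant at -24.
Work back: -210 + 24 = -186;  -776 + 186 = -590;  -1588 + 590 = -998;  -1978 + 998 = -980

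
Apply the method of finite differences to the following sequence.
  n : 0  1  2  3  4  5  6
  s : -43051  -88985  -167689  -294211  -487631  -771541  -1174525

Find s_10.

-4750481

Δ: -45934, -78704, -126522, -193420, -283910, -402984
Δ²: -32770, -47818, -66898, -90490, -119074
Δ³: -15048, -19080, -23592, -28584
Δ⁴: -4032, -4512, -4992
Δ⁵: -480, -480
Constant fifth difference = -480, so extend:
-4992 − 480 = -5472;  -28584 − 5472 = -34056;  -119074 − 34056 = -153130;  -402984 − 153130 = -556114;  -1174525 − 556114 = -1730639
-5472 − 480 = -5952;  -34056 − 5952 = -40008;  -153130 − 40008 = -193138;  -556114 − 193138 = -749252;  -1730639 − 749252 = -2479891
-5952 − 480 = -6432;  -40008 − 6432 = -46440;  -193138 − 46440 = -239578;  -749252 − 239578 = -988830;  -2479891 − 988830 = -3468721
-6432 − 480 = -6912;  -46440 − 6912 = -53352;  -239578 − 53352 = -292930;  -988830 − 292930 = -1281760;  -3468721 − 1281760 = -4750481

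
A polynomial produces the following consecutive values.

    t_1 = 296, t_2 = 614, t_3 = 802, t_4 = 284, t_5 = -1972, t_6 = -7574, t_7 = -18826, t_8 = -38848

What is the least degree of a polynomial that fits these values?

5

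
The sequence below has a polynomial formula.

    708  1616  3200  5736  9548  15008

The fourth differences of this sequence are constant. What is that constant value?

Δ: 908, 1584, 2536, 3812, 5460
Δ²: 676, 952, 1276, 1648
Δ³: 276, 324, 372
Δ⁴: 48, 48

48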